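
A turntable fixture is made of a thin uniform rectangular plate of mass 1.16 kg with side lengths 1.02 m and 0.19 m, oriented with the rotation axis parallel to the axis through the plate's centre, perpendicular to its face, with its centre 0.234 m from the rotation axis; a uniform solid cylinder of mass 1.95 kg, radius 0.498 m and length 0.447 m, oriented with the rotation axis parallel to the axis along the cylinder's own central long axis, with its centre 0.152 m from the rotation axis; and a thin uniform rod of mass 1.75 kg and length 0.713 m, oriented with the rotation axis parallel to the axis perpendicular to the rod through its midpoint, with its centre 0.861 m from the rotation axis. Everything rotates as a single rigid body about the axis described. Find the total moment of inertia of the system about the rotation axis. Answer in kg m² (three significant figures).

Rectangular plate: I_cm = (1/12)M(a²+b²) = (1/12)(1.16)[(1.02)² + (0.19)²] = 0.10406 kg m²; centre at d = 0.234 m, so I = I_cm + Md² gives I = 0.10406 + (1.16)(0.234)² = 0.16758 kg m².
Solid cylinder: I_cm = (1/2)MR² = (1/2)(1.95)(0.498)² = 0.2418 kg m²; centre at d = 0.152 m, so I = I_cm + Md² gives I = 0.2418 + (1.95)(0.152)² = 0.28686 kg m².
Thin rod: I_cm = (1/12)ML² = (1/12)(1.75)(0.713)² = 0.074137 kg m²; centre at d = 0.861 m, so I = I_cm + Md² gives I = 0.074137 + (1.75)(0.861)² = 1.3714 kg m².
Total I = 0.16758 + 0.28686 + 1.3714 = 1.8259 kg m².

1.83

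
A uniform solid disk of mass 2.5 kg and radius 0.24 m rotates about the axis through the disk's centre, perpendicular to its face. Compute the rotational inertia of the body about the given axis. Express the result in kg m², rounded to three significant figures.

I_cm = (1/2)MR² = (1/2)(2.5)(0.24)² = 0.072 kg m²; axis through the centre, so I = 0.072 kg m².

0.0720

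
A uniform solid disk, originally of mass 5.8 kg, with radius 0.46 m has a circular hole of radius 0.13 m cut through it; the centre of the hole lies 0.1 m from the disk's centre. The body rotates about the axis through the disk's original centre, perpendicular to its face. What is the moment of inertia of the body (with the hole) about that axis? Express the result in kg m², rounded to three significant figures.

0.605

Unpierced body about its centre: I₀ = (1/2)MR² = (1/2)(5.8)(0.46)² = 0.61364 kg m².
The removed disk has mass m = M·(r/R)² = (5.8)(0.13/0.46)² = 0.46323 kg (same uniform areal density).
Its moment of inertia about the rotation axis (parallel-axis theorem): I_hole = (1/2)mr² + md² = (1/2)(0.46323)(0.13)² + (0.46323)(0.1)² = 0.0085466 kg m².
Treating the hole as negative mass, I = I₀ − I_hole = 0.61364 − 0.0085466 = 0.60509 kg m².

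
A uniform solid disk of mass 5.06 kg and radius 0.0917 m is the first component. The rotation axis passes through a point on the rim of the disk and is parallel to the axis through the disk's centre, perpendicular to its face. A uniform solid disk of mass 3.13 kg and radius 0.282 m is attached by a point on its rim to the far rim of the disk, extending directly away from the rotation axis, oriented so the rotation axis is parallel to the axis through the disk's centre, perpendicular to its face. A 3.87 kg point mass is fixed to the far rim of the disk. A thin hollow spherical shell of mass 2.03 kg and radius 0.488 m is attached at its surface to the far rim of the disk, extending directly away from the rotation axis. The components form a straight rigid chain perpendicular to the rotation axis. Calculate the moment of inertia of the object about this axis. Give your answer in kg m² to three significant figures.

6.45

Solid disk: I_cm = (1/2)MR² = (1/2)(5.06)(0.0917)² = 0.021274 kg m²; centre at d = 0.0917 m, so I = I_cm + Md² gives I = 0.021274 + (5.06)(0.0917)² = 0.063823 kg m².
Solid disk: I_cm = (1/2)MR² = (1/2)(3.13)(0.282)² = 0.12446 kg m²; centre at d = 0.0917 + 0.0917 + 0.282 = 0.4654 m, so I = I_cm + Md² gives I = 0.12446 + (3.13)(0.4654)² = 0.8024 kg m².
Point mass: I_cm = 0; centre at d = 0.0917 + 0.0917 + 0.282 + 0.282 = 0.7474 m, so I = I_cm + Md² gives I = 0 + (3.87)(0.7474)² = 2.1618 kg m².
Spherical shell: I_cm = (2/3)MR² = (2/3)(2.03)(0.488)² = 0.32229 kg m²; centre at d = 0.0917 + 0.0917 + 0.282 + 0.282 + 0.488 = 1.2354 m, so I = I_cm + Md² gives I = 0.32229 + (2.03)(1.2354)² = 3.4205 kg m².
Total I = 0.063823 + 0.8024 + 2.1618 + 3.4205 = 6.4485 kg m².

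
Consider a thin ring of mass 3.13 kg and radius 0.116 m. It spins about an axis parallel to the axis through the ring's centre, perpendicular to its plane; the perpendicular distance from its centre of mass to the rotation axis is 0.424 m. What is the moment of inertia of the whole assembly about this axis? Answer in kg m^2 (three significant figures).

I_cm = MR² = (3.13)(0.116)² = 0.042117 kg m^2; centre at d = 0.424 m, so the parallel axis theorem gives I = 0.042117 + (3.13)(0.424)² = 0.60482 kg m^2.

0.605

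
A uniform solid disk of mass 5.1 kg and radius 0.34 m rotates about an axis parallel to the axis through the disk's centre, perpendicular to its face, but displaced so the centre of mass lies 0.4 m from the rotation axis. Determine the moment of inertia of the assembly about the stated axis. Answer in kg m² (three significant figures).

1.11

I_cm = (1/2)MR² = (1/2)(5.1)(0.34)² = 0.29478 kg m²; centre at d = 0.4 m, so I = I_cm + Md² gives I = 0.29478 + (5.1)(0.4)² = 1.1108 kg m².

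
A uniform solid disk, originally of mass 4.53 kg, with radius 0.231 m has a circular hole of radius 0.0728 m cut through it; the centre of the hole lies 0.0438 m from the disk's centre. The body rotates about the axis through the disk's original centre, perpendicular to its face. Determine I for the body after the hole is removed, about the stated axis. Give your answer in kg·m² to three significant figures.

0.119

Unpierced body about its centre: I₀ = (1/2)MR² = (1/2)(4.53)(0.231)² = 0.12086 kg·m².
The removed disk has mass m = M·(r/R)² = (4.53)(0.0728/0.231)² = 0.44992 kg (same uniform areal density).
Its moment of inertia about the rotation axis (parallel-axis theorem): I_hole = (1/2)mr² + md² = (1/2)(0.44992)(0.0728)² + (0.44992)(0.0438)² = 0.0020554 kg·m².
Treating the hole as negative mass, I = I₀ − I_hole = 0.12086 − 0.0020554 = 0.11881 kg·m².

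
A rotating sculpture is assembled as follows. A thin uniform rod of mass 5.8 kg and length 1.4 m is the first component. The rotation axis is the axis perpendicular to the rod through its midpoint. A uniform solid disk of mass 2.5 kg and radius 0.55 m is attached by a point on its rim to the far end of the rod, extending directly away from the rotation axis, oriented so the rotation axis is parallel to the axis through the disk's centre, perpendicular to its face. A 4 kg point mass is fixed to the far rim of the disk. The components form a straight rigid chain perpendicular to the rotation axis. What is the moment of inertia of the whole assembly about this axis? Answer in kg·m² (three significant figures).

Thin rod: I_cm = (1/12)ML² = (1/12)(5.8)(1.4)² = 0.94733 kg·m²; axis through the centre, so I = 0.94733 kg·m².
Solid disk: I_cm = (1/2)MR² = (1/2)(2.5)(0.55)² = 0.37813 kg·m²; centre at d = 0.7 + 0.55 = 1.25 m, so the parallel axis theorem gives I = 0.37813 + (2.5)(1.25)² = 4.2844 kg·m².
Point mass: I_cm = 0; centre at d = 0.7 + 0.55 + 0.55 = 1.8 m, so the parallel axis theorem gives I = 0 + (4)(1.8)² = 12.96 kg·m².
Total I = 0.94733 + 4.2844 + 12.96 = 18.192 kg·m².

18.2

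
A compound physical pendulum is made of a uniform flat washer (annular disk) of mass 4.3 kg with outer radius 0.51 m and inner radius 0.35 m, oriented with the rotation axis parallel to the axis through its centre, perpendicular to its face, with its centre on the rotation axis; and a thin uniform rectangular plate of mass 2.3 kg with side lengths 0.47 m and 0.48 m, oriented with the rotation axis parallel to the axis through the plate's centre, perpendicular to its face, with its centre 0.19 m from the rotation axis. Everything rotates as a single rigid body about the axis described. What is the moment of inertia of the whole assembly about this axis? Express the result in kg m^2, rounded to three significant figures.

0.992

Annular disk: I_cm = (1/2)M(R²+r²) = (1/2)(4.3)[(0.51)² + (0.35)²] = 0.82259 kg m^2; axis through the centre, so I = 0.82259 kg m^2.
Rectangular plate: I_cm = (1/12)M(a²+b²) = (1/12)(2.3)[(0.47)² + (0.48)²] = 0.086499 kg m^2; centre at d = 0.19 m, so I = I_cm + Md² gives I = 0.086499 + (2.3)(0.19)² = 0.16953 kg m^2.
Total I = 0.82259 + 0.16953 = 0.99212 kg m^2.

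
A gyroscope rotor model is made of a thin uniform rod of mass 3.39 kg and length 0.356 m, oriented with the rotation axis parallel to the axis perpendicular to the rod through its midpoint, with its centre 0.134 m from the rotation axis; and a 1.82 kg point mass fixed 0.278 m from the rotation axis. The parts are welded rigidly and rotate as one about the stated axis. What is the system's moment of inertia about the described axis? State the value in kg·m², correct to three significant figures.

0.237

Thin rod: I_cm = (1/12)ML² = (1/12)(3.39)(0.356)² = 0.035803 kg·m²; centre at d = 0.134 m, so I = I_cm + Md² gives I = 0.035803 + (3.39)(0.134)² = 0.096674 kg·m².
Point mass: I_cm = 0; centre at d = 0.278 m, so I = I_cm + Md² gives I = 0 + (1.82)(0.278)² = 0.14066 kg·m².
Total I = 0.096674 + 0.14066 = 0.23733 kg·m².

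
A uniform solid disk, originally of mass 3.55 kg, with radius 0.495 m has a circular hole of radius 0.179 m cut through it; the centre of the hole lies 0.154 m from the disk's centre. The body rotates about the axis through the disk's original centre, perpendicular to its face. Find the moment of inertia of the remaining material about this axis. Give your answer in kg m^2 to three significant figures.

Unpierced body about its centre: I₀ = (1/2)MR² = (1/2)(3.55)(0.495)² = 0.43492 kg m^2.
The removed disk has mass m = M·(r/R)² = (3.55)(0.179/0.495)² = 0.46422 kg (same uniform areal density).
Its moment of inertia about the rotation axis (parallel-axis theorem): I_hole = (1/2)mr² + md² = (1/2)(0.46422)(0.179)² + (0.46422)(0.154)² = 0.018446 kg m^2.
Treating the hole as negative mass, I = I₀ − I_hole = 0.43492 − 0.018446 = 0.41647 kg m^2.

0.416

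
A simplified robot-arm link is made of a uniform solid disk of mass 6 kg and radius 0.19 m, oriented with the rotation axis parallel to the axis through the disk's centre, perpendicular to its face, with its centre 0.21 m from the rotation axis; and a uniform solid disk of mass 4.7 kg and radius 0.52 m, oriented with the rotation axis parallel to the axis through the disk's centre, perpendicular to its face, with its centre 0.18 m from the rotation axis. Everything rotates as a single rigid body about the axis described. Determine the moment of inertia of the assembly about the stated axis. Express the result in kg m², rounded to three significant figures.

Solid disk: I_cm = (1/2)MR² = (1/2)(6)(0.19)² = 0.1083 kg m²; centre at d = 0.21 m, so I = I_cm + Md² gives I = 0.1083 + (6)(0.21)² = 0.3729 kg m².
Solid disk: I_cm = (1/2)MR² = (1/2)(4.7)(0.52)² = 0.63544 kg m²; centre at d = 0.18 m, so I = I_cm + Md² gives I = 0.63544 + (4.7)(0.18)² = 0.78772 kg m².
Total I = 0.3729 + 0.78772 = 1.1606 kg m².

1.16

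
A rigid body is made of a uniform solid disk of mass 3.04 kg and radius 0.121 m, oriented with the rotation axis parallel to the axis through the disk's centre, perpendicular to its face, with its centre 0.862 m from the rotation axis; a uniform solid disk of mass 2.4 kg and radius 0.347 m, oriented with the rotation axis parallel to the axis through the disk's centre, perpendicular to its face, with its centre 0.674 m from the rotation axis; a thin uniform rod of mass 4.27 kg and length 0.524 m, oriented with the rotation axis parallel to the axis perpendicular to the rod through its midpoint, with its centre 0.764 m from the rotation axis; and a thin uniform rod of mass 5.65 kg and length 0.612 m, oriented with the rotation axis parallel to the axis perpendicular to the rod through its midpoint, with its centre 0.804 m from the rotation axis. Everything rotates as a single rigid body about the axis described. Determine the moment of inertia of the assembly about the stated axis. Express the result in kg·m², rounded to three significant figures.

Solid disk: I_cm = (1/2)MR² = (1/2)(3.04)(0.121)² = 0.022254 kg·m²; centre at d = 0.862 m, so the parallel axis theorem gives I = 0.022254 + (3.04)(0.862)² = 2.2811 kg·m².
Solid disk: I_cm = (1/2)MR² = (1/2)(2.4)(0.347)² = 0.14449 kg·m²; centre at d = 0.674 m, so the parallel axis theorem gives I = 0.14449 + (2.4)(0.674)² = 1.2348 kg·m².
Thin rod: I_cm = (1/12)ML² = (1/12)(4.27)(0.524)² = 0.097703 kg·m²; centre at d = 0.764 m, so the parallel axis theorem gives I = 0.097703 + (4.27)(0.764)² = 2.5901 kg·m².
Thin rod: I_cm = (1/12)ML² = (1/12)(5.65)(0.612)² = 0.17635 kg·m²; centre at d = 0.804 m, so the parallel axis theorem gives I = 0.17635 + (5.65)(0.804)² = 3.8286 kg·m².
Total I = 2.2811 + 1.2348 + 2.5901 + 3.8286 = 9.9345 kg·m².

9.93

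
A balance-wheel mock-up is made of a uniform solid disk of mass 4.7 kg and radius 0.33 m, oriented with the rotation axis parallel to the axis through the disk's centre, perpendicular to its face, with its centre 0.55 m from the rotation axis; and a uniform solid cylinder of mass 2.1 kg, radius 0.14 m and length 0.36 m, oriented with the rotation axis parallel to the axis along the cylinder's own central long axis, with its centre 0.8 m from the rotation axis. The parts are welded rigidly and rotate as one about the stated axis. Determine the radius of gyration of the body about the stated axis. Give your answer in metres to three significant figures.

0.669

Solid disk: I_cm = (1/2)MR² = (1/2)(4.7)(0.33)² = 0.25592 kg·m²; centre at d = 0.55 m, so I = I_cm + Md² gives I = 0.25592 + (4.7)(0.55)² = 1.6777 kg·m².
Solid cylinder: I_cm = (1/2)MR² = (1/2)(2.1)(0.14)² = 0.02058 kg·m²; centre at d = 0.8 m, so I = I_cm + Md² gives I = 0.02058 + (2.1)(0.8)² = 1.3646 kg·m².
Total I = 3.0422 kg·m²; total mass M = 6.8 kg.
k = √(I/M) = √(3.0422/6.8) = 0.66887 m.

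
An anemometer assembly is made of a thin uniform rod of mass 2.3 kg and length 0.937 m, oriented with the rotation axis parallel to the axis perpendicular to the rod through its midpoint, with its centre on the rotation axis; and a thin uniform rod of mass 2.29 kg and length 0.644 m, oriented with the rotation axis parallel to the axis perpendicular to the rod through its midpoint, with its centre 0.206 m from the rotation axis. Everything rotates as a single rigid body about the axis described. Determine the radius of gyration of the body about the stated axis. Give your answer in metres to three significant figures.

Thin rod: I_cm = (1/12)ML² = (1/12)(2.3)(0.937)² = 0.16828 kg m²; axis through the centre, so I = 0.16828 kg m².
Thin rod: I_cm = (1/12)ML² = (1/12)(2.29)(0.644)² = 0.079145 kg m²; centre at d = 0.206 m, so I = I_cm + Md² gives I = 0.079145 + (2.29)(0.206)² = 0.17632 kg m².
Total I = 0.3446 kg m²; total mass M = 4.59 kg.
k = √(I/M) = √(0.3446/4.59) = 0.274 m.

0.274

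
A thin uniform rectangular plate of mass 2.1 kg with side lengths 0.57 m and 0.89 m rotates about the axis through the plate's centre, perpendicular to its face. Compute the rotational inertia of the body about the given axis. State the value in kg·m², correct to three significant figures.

0.195

I_cm = (1/12)M(a²+b²) = (1/12)(2.1)[(0.57)² + (0.89)²] = 0.19547 kg·m²; axis through the centre, so I = 0.19547 kg·m².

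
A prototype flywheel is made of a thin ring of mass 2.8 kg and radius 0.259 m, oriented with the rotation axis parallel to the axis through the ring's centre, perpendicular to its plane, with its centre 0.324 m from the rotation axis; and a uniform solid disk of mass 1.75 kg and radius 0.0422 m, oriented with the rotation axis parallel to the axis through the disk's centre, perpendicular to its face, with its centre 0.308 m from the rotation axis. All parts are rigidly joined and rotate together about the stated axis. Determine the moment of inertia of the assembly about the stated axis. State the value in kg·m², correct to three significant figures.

Thin ring: I_cm = MR² = (2.8)(0.259)² = 0.18783 kg·m²; centre at d = 0.324 m, so the parallel axis theorem gives I = 0.18783 + (2.8)(0.324)² = 0.48176 kg·m².
Solid disk: I_cm = (1/2)MR² = (1/2)(1.75)(0.0422)² = 0.0015582 kg·m²; centre at d = 0.308 m, so the parallel axis theorem gives I = 0.0015582 + (1.75)(0.308)² = 0.16757 kg·m².
Total I = 0.48176 + 0.16757 = 0.64933 kg·m².

0.649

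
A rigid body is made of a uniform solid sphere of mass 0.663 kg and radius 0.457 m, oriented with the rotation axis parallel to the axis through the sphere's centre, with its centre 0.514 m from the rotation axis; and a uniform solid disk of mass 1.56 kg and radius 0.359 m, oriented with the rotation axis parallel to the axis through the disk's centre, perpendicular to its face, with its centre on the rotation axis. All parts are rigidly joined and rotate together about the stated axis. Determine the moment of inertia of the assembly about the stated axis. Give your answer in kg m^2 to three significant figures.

Solid sphere: I_cm = (2/5)MR² = (2/5)(0.663)(0.457)² = 0.055387 kg m^2; centre at d = 0.514 m, so I = I_cm + Md² gives I = 0.055387 + (0.663)(0.514)² = 0.23055 kg m^2.
Solid disk: I_cm = (1/2)MR² = (1/2)(1.56)(0.359)² = 0.10053 kg m^2; axis through the centre, so I = 0.10053 kg m^2.
Total I = 0.23055 + 0.10053 = 0.33108 kg m^2.

0.331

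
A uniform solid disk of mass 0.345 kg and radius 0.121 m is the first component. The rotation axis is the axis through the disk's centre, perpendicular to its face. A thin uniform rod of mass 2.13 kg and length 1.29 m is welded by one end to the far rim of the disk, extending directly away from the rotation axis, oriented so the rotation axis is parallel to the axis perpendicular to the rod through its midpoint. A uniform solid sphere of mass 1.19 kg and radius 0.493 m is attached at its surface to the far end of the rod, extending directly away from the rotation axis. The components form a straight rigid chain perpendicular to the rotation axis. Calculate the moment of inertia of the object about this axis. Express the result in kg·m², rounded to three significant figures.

Solid disk: I_cm = (1/2)MR² = (1/2)(0.345)(0.121)² = 0.0025256 kg·m²; axis through the centre, so I = 0.0025256 kg·m².
Thin rod: I_cm = (1/12)ML² = (1/12)(2.13)(1.29)² = 0.29538 kg·m²; centre at d = 0.121 + 0.645 = 0.766 m, so I = I_cm + Md² gives I = 0.29538 + (2.13)(0.766)² = 1.5452 kg·m².
Solid sphere: I_cm = (2/5)MR² = (2/5)(1.19)(0.493)² = 0.11569 kg·m²; centre at d = 0.121 + 0.645 + 0.645 + 0.493 = 1.904 m, so I = I_cm + Md² gives I = 0.11569 + (1.19)(1.904)² = 4.4297 kg·m².
Total I = 0.0025256 + 1.5452 + 4.4297 = 5.9774 kg·m².

5.98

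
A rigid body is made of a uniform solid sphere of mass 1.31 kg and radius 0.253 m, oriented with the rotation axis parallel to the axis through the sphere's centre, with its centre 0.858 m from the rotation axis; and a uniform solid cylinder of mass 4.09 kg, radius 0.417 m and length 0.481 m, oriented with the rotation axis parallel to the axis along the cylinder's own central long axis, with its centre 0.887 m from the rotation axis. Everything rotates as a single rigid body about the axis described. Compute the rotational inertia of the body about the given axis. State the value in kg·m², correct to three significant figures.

4.57

Solid sphere: I_cm = (2/5)MR² = (2/5)(1.31)(0.253)² = 0.033541 kg·m²; centre at d = 0.858 m, so the parallel axis theorem gives I = 0.033541 + (1.31)(0.858)² = 0.99792 kg·m².
Solid cylinder: I_cm = (1/2)MR² = (1/2)(4.09)(0.417)² = 0.3556 kg·m²; centre at d = 0.887 m, so the parallel axis theorem gives I = 0.3556 + (4.09)(0.887)² = 3.5735 kg·m².
Total I = 0.99792 + 3.5735 = 4.5714 kg·m².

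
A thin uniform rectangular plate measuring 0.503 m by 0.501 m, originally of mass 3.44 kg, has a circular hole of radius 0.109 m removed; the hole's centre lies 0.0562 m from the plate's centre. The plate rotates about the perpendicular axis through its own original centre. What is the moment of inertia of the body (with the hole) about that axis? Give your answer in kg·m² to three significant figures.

Unpierced body about its centre: I₀ = (1/12)M(a²+b²) = (1/12)(3.44)[(0.503)² + (0.501)²] = 0.14448 kg·m².
The removed disk has mass m = M·πr²/(ab) = (3.44)·π(0.109)²/(0.503·0.501) = 0.50951 kg (same uniform areal density).
Its moment of inertia about the rotation axis (parallel-axis theorem): I_hole = (1/2)mr² + md² = (1/2)(0.50951)(0.109)² + (0.50951)(0.0562)² = 0.004636 kg·m².
Treating the hole as negative mass, I = I₀ − I_hole = 0.14448 − 0.004636 = 0.13985 kg·m².

0.140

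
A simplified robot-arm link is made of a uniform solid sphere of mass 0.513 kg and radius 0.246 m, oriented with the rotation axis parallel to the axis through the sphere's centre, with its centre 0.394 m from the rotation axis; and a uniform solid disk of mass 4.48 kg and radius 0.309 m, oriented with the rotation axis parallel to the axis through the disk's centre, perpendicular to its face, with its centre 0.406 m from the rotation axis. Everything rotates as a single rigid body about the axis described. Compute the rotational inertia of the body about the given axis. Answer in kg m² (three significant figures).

1.04

Solid sphere: I_cm = (2/5)MR² = (2/5)(0.513)(0.246)² = 0.012418 kg m²; centre at d = 0.394 m, so the parallel axis theorem gives I = 0.012418 + (0.513)(0.394)² = 0.092054 kg m².
Solid disk: I_cm = (1/2)MR² = (1/2)(4.48)(0.309)² = 0.21388 kg m²; centre at d = 0.406 m, so the parallel axis theorem gives I = 0.21388 + (4.48)(0.406)² = 0.95234 kg m².
Total I = 0.092054 + 0.95234 = 1.0444 kg m².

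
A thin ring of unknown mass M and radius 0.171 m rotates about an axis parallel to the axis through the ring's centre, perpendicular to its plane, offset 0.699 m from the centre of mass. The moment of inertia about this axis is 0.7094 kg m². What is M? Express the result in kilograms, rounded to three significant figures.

I = I_cm + Md² = MR² + Md² = M·[1·(0.171)² + (0.699)²] = M·0.51784.
So M = 0.7094 / 0.51784 = 1.3699 kg.

1.37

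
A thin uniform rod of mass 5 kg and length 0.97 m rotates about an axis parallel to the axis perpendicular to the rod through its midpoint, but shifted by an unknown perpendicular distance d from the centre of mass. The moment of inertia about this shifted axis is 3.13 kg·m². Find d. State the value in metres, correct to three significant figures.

0.740

About the centre-of-mass axis, I_cm = (1/12)ML² = (1/12)(5)(0.97)² = 0.39204 kg·m².
Parallel axis theorem: I = I_cm + Md², so Md² = 3.13 − 0.39204 = 2.738 kg·m².
d = √(2.738 / 5) = 0.73999 m.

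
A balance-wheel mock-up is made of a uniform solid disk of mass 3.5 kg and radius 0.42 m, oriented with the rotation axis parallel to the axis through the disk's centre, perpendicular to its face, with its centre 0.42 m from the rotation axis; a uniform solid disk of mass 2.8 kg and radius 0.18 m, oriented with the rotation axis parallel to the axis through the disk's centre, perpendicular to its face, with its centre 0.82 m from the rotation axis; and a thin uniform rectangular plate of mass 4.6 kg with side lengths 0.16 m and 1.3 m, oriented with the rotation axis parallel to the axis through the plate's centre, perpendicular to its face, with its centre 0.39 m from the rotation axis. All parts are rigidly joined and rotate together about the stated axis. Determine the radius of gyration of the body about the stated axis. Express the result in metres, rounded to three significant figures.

0.622

Solid disk: I_cm = (1/2)MR² = (1/2)(3.5)(0.42)² = 0.3087 kg m²; centre at d = 0.42 m, so the parallel axis theorem gives I = 0.3087 + (3.5)(0.42)² = 0.9261 kg m².
Solid disk: I_cm = (1/2)MR² = (1/2)(2.8)(0.18)² = 0.04536 kg m²; centre at d = 0.82 m, so the parallel axis theorem gives I = 0.04536 + (2.8)(0.82)² = 1.9281 kg m².
Rectangular plate: I_cm = (1/12)M(a²+b²) = (1/12)(4.6)[(0.16)² + (1.3)²] = 0.65765 kg m²; centre at d = 0.39 m, so the parallel axis theorem gives I = 0.65765 + (4.6)(0.39)² = 1.3573 kg m².
Total I = 4.2115 kg m²; total mass M = 10.9 kg.
k = √(I/M) = √(4.2115/10.9) = 0.62159 m.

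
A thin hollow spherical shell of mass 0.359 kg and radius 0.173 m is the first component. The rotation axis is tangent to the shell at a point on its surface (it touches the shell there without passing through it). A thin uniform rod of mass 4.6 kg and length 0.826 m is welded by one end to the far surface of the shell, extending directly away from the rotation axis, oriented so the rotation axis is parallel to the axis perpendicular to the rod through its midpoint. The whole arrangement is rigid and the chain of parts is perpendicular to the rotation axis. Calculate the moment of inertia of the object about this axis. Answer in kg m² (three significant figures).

Spherical shell: I_cm = (2/3)MR² = (2/3)(0.359)(0.173)² = 0.007163 kg m²; centre at d = 0.173 m, so the parallel axis theorem gives I = 0.007163 + (0.359)(0.173)² = 0.017908 kg m².
Thin rod: I_cm = (1/12)ML² = (1/12)(4.6)(0.826)² = 0.26154 kg m²; centre at d = 0.173 + 0.173 + 0.413 = 0.759 m, so the parallel axis theorem gives I = 0.26154 + (4.6)(0.759)² = 2.9115 kg m².
Total I = 0.017908 + 2.9115 = 2.9294 kg m².

2.93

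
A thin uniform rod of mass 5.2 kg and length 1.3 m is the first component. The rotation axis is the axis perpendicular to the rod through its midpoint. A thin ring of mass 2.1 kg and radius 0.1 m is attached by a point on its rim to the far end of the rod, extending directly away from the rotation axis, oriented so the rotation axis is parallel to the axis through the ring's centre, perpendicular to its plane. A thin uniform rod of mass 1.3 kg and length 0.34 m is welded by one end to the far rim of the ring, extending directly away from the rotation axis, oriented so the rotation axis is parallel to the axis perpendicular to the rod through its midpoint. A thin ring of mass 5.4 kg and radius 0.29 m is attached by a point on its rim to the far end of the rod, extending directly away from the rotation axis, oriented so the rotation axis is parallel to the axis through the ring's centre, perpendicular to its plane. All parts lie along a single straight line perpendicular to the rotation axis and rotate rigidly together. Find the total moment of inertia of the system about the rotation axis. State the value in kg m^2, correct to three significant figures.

15.6

Thin rod: I_cm = (1/12)ML² = (1/12)(5.2)(1.3)² = 0.73233 kg m^2; axis through the centre, so I = 0.73233 kg m^2.
Thin ring: I_cm = MR² = (2.1)(0.1)² = 0.021 kg m^2; centre at d = 0.65 + 0.1 = 0.75 m, so I = I_cm + Md² gives I = 0.021 + (2.1)(0.75)² = 1.2023 kg m^2.
Thin rod: I_cm = (1/12)ML² = (1/12)(1.3)(0.34)² = 0.012523 kg m^2; centre at d = 0.65 + 0.1 + 0.1 + 0.17 = 1.02 m, so I = I_cm + Md² gives I = 0.012523 + (1.3)(1.02)² = 1.365 kg m^2.
Thin ring: I_cm = MR² = (5.4)(0.29)² = 0.45414 kg m^2; centre at d = 0.65 + 0.1 + 0.1 + 0.17 + 0.17 + 0.29 = 1.48 m, so I = I_cm + Md² gives I = 0.45414 + (5.4)(1.48)² = 12.282 kg m^2.
Total I = 0.73233 + 1.2023 + 1.365 + 12.282 = 15.582 kg m^2.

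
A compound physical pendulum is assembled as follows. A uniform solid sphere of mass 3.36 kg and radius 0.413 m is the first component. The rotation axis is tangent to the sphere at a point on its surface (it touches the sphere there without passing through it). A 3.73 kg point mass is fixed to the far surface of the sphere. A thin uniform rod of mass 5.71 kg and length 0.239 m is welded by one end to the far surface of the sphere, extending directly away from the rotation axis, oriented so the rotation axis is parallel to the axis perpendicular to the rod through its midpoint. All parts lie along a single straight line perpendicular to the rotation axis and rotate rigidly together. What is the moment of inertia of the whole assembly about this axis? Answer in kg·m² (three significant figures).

Solid sphere: I_cm = (2/5)MR² = (2/5)(3.36)(0.413)² = 0.22924 kg·m²; centre at d = 0.413 m, so I = I_cm + Md² gives I = 0.22924 + (3.36)(0.413)² = 0.80236 kg·m².
Point mass: I_cm = 0; centre at d = 0.413 + 0.413 = 0.826 m, so I = I_cm + Md² gives I = 0 + (3.73)(0.826)² = 2.5449 kg·m².
Thin rod: I_cm = (1/12)ML² = (1/12)(5.71)(0.239)² = 0.02718 kg·m²; centre at d = 0.413 + 0.413 + 0.1195 = 0.9455 m, so I = I_cm + Md² gives I = 0.02718 + (5.71)(0.9455)² = 5.1318 kg·m².
Total I = 0.80236 + 2.5449 + 5.1318 = 8.479 kg·m².

8.48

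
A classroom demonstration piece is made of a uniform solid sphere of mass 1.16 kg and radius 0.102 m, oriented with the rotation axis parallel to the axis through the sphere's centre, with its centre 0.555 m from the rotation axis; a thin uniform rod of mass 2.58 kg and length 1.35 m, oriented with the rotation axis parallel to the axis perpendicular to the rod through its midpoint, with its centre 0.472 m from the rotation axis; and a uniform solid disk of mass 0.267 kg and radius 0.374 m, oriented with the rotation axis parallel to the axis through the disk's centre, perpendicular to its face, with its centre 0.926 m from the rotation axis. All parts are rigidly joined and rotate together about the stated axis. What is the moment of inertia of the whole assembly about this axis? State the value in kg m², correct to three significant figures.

Solid sphere: I_cm = (2/5)MR² = (2/5)(1.16)(0.102)² = 0.0048275 kg m²; centre at d = 0.555 m, so the parallel axis theorem gives I = 0.0048275 + (1.16)(0.555)² = 0.36214 kg m².
Thin rod: I_cm = (1/12)ML² = (1/12)(2.58)(1.35)² = 0.39184 kg m²; centre at d = 0.472 m, so the parallel axis theorem gives I = 0.39184 + (2.58)(0.472)² = 0.96662 kg m².
Solid disk: I_cm = (1/2)MR² = (1/2)(0.267)(0.374)² = 0.018673 kg m²; centre at d = 0.926 m, so the parallel axis theorem gives I = 0.018673 + (0.267)(0.926)² = 0.24762 kg m².
Total I = 0.36214 + 0.96662 + 0.24762 = 1.5764 kg m².

1.58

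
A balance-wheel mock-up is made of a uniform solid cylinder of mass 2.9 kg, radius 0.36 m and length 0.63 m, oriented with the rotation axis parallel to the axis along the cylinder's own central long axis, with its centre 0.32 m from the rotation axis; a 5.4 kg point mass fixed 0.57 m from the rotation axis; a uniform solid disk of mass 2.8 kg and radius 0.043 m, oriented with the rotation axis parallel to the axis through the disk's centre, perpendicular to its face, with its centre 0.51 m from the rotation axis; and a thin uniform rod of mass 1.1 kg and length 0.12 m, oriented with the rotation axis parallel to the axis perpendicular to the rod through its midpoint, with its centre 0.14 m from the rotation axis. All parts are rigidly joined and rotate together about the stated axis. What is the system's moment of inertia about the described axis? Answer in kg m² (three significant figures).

2.99

Solid cylinder: I_cm = (1/2)MR² = (1/2)(2.9)(0.36)² = 0.18792 kg m²; centre at d = 0.32 m, so the parallel axis theorem gives I = 0.18792 + (2.9)(0.32)² = 0.48488 kg m².
Point mass: I_cm = 0; centre at d = 0.57 m, so the parallel axis theorem gives I = 0 + (5.4)(0.57)² = 1.7545 kg m².
Solid disk: I_cm = (1/2)MR² = (1/2)(2.8)(0.043)² = 0.0025886 kg m²; centre at d = 0.51 m, so the parallel axis theorem gives I = 0.0025886 + (2.8)(0.51)² = 0.73087 kg m².
Thin rod: I_cm = (1/12)ML² = (1/12)(1.1)(0.12)² = 0.00132 kg m²; centre at d = 0.14 m, so the parallel axis theorem gives I = 0.00132 + (1.1)(0.14)² = 0.02288 kg m².
Total I = 0.48488 + 1.7545 + 0.73087 + 0.02288 = 2.9931 kg m².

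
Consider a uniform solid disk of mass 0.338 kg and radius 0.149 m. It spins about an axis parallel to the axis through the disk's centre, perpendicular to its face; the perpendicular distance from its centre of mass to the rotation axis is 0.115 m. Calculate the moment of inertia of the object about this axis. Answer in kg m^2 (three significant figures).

I_cm = (1/2)MR² = (1/2)(0.338)(0.149)² = 0.003752 kg m^2; centre at d = 0.115 m, so the parallel axis theorem gives I = 0.003752 + (0.338)(0.115)² = 0.008222 kg m^2.

0.00822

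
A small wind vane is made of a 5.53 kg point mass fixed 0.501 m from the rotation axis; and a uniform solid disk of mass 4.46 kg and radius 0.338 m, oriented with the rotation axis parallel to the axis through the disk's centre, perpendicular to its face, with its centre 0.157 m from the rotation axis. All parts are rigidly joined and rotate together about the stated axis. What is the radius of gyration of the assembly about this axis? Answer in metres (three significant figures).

Point mass: I_cm = 0; centre at d = 0.501 m, so I = I_cm + Md² gives I = 0 + (5.53)(0.501)² = 1.388 kg·m².
Solid disk: I_cm = (1/2)MR² = (1/2)(4.46)(0.338)² = 0.25476 kg·m²; centre at d = 0.157 m, so I = I_cm + Md² gives I = 0.25476 + (4.46)(0.157)² = 0.3647 kg·m².
Total I = 1.7527 kg·m²; total mass M = 9.99 kg.
k = √(I/M) = √(1.7527/9.99) = 0.41887 m.

0.419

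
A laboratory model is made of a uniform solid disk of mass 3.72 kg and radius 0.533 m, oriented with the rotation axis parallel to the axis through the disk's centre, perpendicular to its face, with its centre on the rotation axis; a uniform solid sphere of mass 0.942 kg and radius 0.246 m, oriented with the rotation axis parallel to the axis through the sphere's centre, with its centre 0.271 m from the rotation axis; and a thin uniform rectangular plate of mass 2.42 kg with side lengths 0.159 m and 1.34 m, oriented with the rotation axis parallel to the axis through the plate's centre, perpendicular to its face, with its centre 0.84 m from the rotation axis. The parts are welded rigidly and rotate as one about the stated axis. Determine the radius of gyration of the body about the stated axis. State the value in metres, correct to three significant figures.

0.617

Solid disk: I_cm = (1/2)MR² = (1/2)(3.72)(0.533)² = 0.52841 kg m^2; axis through the centre, so I = 0.52841 kg m^2.
Solid sphere: I_cm = (2/5)MR² = (2/5)(0.942)(0.246)² = 0.022802 kg m^2; centre at d = 0.271 m, so I = I_cm + Md² gives I = 0.022802 + (0.942)(0.271)² = 0.091984 kg m^2.
Rectangular plate: I_cm = (1/12)M(a²+b²) = (1/12)(2.42)[(0.159)² + (1.34)²] = 0.36721 kg m^2; centre at d = 0.84 m, so I = I_cm + Md² gives I = 0.36721 + (2.42)(0.84)² = 2.0748 kg m^2.
Total I = 2.6952 kg m^2; total mass M = 7.082 kg.
k = √(I/M) = √(2.6952/7.082) = 0.6169 m.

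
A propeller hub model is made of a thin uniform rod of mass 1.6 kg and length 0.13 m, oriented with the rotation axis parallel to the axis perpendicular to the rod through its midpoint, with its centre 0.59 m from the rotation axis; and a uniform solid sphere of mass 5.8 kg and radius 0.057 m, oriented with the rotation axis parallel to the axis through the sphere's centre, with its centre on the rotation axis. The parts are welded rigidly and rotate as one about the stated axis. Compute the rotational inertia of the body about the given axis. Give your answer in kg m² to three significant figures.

0.567

Thin rod: I_cm = (1/12)ML² = (1/12)(1.6)(0.13)² = 0.0022533 kg m²; centre at d = 0.59 m, so I = I_cm + Md² gives I = 0.0022533 + (1.6)(0.59)² = 0.55921 kg m².
Solid sphere: I_cm = (2/5)MR² = (2/5)(5.8)(0.057)² = 0.0075377 kg m²; axis through the centre, so I = 0.0075377 kg m².
Total I = 0.55921 + 0.0075377 = 0.56675 kg m².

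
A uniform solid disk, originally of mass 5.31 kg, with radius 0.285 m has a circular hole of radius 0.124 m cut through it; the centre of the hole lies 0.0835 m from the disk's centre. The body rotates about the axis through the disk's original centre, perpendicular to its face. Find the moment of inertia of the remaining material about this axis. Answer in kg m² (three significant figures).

0.201

Unpierced body about its centre: I₀ = (1/2)MR² = (1/2)(5.31)(0.285)² = 0.21565 kg m².
The removed disk has mass m = M·(r/R)² = (5.31)(0.124/0.285)² = 1.0052 kg (same uniform areal density).
Its moment of inertia about the rotation axis (parallel-axis theorem): I_hole = (1/2)mr² + md² = (1/2)(1.0052)(0.124)² + (1.0052)(0.0835)² = 0.014736 kg m².
Treating the hole as negative mass, I = I₀ − I_hole = 0.21565 − 0.014736 = 0.20092 kg m².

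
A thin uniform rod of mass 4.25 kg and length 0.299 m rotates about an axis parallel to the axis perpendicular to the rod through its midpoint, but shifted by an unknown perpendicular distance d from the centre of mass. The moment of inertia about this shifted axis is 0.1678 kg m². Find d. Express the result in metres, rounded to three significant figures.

About the centre-of-mass axis, I_cm = (1/12)ML² = (1/12)(4.25)(0.299)² = 0.031663 kg m².
Parallel axis theorem: I = I_cm + Md², so Md² = 0.1678 − 0.031663 = 0.13614 kg m².
d = √(0.13614 / 4.25) = 0.17898 m.

0.179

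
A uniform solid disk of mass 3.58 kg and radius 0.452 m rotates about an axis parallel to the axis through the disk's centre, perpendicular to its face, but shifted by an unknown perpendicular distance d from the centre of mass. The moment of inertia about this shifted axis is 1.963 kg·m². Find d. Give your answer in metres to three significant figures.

0.668

About the centre-of-mass axis, I_cm = (1/2)MR² = (1/2)(3.58)(0.452)² = 0.3657 kg·m².
Parallel axis theorem: I = I_cm + Md², so Md² = 1.963 − 0.3657 = 1.5973 kg·m².
d = √(1.5973 / 3.58) = 0.66796 m.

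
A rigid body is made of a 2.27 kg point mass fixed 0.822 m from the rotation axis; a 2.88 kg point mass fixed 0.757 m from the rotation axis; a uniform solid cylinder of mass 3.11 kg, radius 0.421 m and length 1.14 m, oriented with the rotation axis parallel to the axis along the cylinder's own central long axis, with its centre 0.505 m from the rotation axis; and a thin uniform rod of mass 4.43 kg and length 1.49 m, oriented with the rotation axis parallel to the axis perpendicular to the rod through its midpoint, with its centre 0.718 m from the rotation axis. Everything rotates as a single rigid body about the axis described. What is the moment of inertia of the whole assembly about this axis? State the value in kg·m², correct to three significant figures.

7.36

Point mass: I_cm = 0; centre at d = 0.822 m, so the parallel axis theorem gives I = 0 + (2.27)(0.822)² = 1.5338 kg·m².
Point mass: I_cm = 0; centre at d = 0.757 m, so the parallel axis theorem gives I = 0 + (2.88)(0.757)² = 1.6504 kg·m².
Solid cylinder: I_cm = (1/2)MR² = (1/2)(3.11)(0.421)² = 0.27561 kg·m²; centre at d = 0.505 m, so the parallel axis theorem gives I = 0.27561 + (3.11)(0.505)² = 1.0687 kg·m².
Thin rod: I_cm = (1/12)ML² = (1/12)(4.43)(1.49)² = 0.81959 kg·m²; centre at d = 0.718 m, so the parallel axis theorem gives I = 0.81959 + (4.43)(0.718)² = 3.1034 kg·m².
Total I = 1.5338 + 1.6504 + 1.0687 + 3.1034 = 7.3563 kg·m².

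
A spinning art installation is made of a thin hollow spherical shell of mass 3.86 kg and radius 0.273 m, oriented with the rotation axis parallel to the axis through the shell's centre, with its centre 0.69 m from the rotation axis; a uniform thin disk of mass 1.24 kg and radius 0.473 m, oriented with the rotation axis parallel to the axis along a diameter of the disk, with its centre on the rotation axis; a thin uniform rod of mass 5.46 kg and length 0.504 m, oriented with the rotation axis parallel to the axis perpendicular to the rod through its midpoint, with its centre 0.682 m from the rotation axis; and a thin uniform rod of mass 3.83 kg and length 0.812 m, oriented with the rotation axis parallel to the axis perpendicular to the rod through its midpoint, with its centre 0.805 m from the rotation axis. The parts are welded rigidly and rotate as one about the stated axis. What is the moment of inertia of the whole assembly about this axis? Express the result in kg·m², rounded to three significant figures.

Spherical shell: I_cm = (2/3)MR² = (2/3)(3.86)(0.273)² = 0.19179 kg·m²; centre at d = 0.69 m, so I = I_cm + Md² gives I = 0.19179 + (3.86)(0.69)² = 2.0295 kg·m².
Thin disk: I_cm = (1/4)MR² = (1/4)(1.24)(0.473)² = 0.069356 kg·m²; axis through the centre, so I = 0.069356 kg·m².
Thin rod: I_cm = (1/12)ML² = (1/12)(5.46)(0.504)² = 0.11558 kg·m²; centre at d = 0.682 m, so I = I_cm + Md² gives I = 0.11558 + (5.46)(0.682)² = 2.6552 kg·m².
Thin rod: I_cm = (1/12)ML² = (1/12)(3.83)(0.812)² = 0.21044 kg·m²; centre at d = 0.805 m, so I = I_cm + Md² gives I = 0.21044 + (3.83)(0.805)² = 2.6924 kg·m².
Total I = 2.0295 + 0.069356 + 2.6552 + 2.6924 = 7.4464 kg·m².

7.45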